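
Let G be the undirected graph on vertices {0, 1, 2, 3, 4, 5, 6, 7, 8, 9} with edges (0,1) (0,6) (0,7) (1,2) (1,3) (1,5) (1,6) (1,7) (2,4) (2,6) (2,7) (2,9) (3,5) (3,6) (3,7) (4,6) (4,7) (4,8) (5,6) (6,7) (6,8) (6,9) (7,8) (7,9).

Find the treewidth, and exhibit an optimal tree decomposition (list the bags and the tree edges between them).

Treewidth 3.
Bags: B1 = {2, 4, 6, 7}  B2 = {4, 6, 7, 8}  B3 = {1, 2, 6, 7}  B4 = {0, 1, 6, 7}  B5 = {2, 6, 7, 9}  B6 = {1, 3, 6, 7}  B7 = {1, 3, 5, 6}
Tree: B1–B2, B1–B3, B3–B4, B1–B5, B4–B6, B6–B7

Every bag has size at most 4, so the width is 4 − 1 = 3 and tw(G) ≤ 3. For the lower bound, the 4 vertices {1, 3, 5, 6} are pairwise adjacent, and any tree decomposition puts a clique entirely inside one bag — forcing width ≥ 3. Therefore the treewidth is 3.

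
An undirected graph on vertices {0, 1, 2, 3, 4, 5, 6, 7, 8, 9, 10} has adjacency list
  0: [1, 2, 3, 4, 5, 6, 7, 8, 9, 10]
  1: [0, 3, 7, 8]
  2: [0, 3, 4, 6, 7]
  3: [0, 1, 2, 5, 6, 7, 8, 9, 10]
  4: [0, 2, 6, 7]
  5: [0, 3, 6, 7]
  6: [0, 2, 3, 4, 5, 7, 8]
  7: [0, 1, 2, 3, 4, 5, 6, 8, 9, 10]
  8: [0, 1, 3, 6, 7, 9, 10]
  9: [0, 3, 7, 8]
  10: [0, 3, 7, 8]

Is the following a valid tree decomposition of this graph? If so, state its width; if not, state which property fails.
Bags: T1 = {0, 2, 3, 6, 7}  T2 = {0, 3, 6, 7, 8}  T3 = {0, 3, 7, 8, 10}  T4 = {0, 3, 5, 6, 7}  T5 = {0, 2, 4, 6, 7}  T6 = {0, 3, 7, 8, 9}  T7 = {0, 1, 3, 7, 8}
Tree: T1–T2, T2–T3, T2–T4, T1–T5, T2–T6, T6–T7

Yes; width 4.

Vertex coverage: the bags together contain {0, 1, 2, 3, 4, 5, 6, 7, 8, 9, 10}, the full vertex set. Edge coverage: each edge of G has both endpoints in at least one bag. Running intersection: for every vertex, the bags containing it form a connected subtree. All three properties hold, so this is a valid tree decomposition of width max|bag| − 1 = 4, and hence tw(G) ≤ 4.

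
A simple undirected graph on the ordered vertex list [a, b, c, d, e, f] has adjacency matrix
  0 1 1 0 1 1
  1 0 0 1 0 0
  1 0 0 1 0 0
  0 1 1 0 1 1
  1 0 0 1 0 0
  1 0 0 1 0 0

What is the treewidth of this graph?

A width-2 tree decomposition is:
Bags: B1 = {a, c, d}  B2 = {a, b, d}  B3 = {a, d, e}  B4 = {a, d, f}
Tree: B1–B2, B2–B3, B3–B4
Each bag holds 3 vertices, so the decomposition has width 2, which upper-bounds the treewidth. The edges c–d–b–a–c form a cycle, so G is not a tree and its treewidth is at least 2. Hence tw(G) = 2 exactly.

2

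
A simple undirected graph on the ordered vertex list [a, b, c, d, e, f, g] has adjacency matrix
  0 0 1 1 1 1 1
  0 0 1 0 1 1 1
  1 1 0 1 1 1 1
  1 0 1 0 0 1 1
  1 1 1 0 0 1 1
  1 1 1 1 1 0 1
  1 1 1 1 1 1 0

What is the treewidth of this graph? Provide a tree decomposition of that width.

Treewidth 4.
One such decomposition:
Bags: B1 = {a, c, e, f, g}  B2 = {a, c, d, f, g}  B3 = {b, c, e, f, g}
Tree: B1–B2, B1–B3

Every bag has size at most 5, so the width is 5 − 1 = 4 and tw(G) ≤ 4. On the other hand G contains the 5-clique {a, c, d, f, g}. A clique must lie in a single bag of any decomposition, so no decomposition can have width below 4. The upper and lower bounds meet at 4, so that is the treewidth.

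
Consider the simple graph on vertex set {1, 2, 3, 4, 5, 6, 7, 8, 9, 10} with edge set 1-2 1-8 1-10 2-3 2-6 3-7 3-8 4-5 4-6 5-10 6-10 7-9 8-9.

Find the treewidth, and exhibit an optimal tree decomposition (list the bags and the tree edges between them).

Each bag holds 3 vertices, so the decomposition has width 2, which upper-bounds the treewidth. For the lower bound, G contains the cycle 7–9–8–3–7, so G is not a forest; only forests have treewidth ≤ 1, hence tw(G) ≥ 2. The upper and lower bounds meet at 2, so that is the treewidth.

Treewidth 2.
One optimal decomposition is:
Bags: B1 = {3, 7, 9}  B2 = {3, 8, 9}  B3 = {2, 3, 8}  B4 = {1, 2, 8}  B5 = {1, 2, 6}  B6 = {1, 6, 10}  B7 = {4, 6, 10}  B8 = {4, 5, 10}
Tree: B1–B2, B2–B3, B3–B4, B4–B5, B5–B6, B6–B7, B7–B8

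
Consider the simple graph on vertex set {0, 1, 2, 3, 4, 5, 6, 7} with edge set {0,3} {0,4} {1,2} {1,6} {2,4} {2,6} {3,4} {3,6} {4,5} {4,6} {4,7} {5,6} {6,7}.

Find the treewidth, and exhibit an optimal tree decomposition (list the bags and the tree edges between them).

Each bag holds 3 vertices, so the decomposition has width 2, which upper-bounds the treewidth. For the lower bound, the 3 vertices {1, 2, 6} are pairwise adjacent, and any tree decomposition puts a clique entirely inside one bag — forcing width ≥ 2. The upper and lower bounds meet at 2, so that is the treewidth.

Treewidth 2.
One optimal decomposition is:
Bags: B1 = {4, 5, 6}  B2 = {2, 4, 6}  B3 = {3, 4, 6}  B4 = {0, 3, 4}  B5 = {1, 2, 6}  B6 = {4, 6, 7}
Tree: B1–B2, B1–B3, B3–B4, B2–B5, B1–B6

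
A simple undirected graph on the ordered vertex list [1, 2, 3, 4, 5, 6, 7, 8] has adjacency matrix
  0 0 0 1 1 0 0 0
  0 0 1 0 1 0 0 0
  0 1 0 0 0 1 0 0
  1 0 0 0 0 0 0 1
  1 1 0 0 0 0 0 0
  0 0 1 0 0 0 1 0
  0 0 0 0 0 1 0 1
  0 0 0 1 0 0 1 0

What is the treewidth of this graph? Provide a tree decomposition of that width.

Treewidth 2.
One optimal decomposition is:
Bags: B1 = {1, 2, 5}  B2 = {1, 2, 3}  B3 = {1, 3, 6}  B4 = {1, 6, 7}  B5 = {1, 7, 8}  B6 = {1, 4, 8}
Tree: B1–B2, B2–B3, B3–B4, B4–B5, B5–B6

Each bag holds 3 vertices, so the decomposition has width 2, which upper-bounds the treewidth. For the lower bound, G contains the cycle 1–5–2–3–6–7–8–4–1, so G is not a forest; only forests have treewidth ≤ 1, hence tw(G) ≥ 2. Combining the bounds, tw(G) = 2.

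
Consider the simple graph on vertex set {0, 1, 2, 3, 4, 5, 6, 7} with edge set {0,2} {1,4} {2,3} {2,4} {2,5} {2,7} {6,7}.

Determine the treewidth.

A width-1 tree decomposition is:
Bags: B1 = {2, 5}  B2 = {2, 4}  B3 = {2, 7}  B4 = {1, 4}  B5 = {0, 2}  B6 = {2, 3}  B7 = {6, 7}
Tree: B1–B2, B2–B3, B2–B4, B1–B5, B2–B6, B3–B7
Every bag has size at most 2, so the width is 2 − 1 = 1 and tw(G) ≤ 1. Since G has at least one edge (e.g. 2–5), it is not an edgeless graph, so tw(G) ≥ 1. Hence tw(G) = 1 exactly.

1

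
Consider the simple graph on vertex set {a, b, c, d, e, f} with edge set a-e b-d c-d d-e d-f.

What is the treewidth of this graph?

1

A width-1 tree decomposition is:
Bags: B1 = {d, e}  B2 = {b, d}  B3 = {d, f}  B4 = {c, d}  B5 = {a, e}
Tree: B1–B2, B1–B3, B1–B4, B1–B5
Each bag holds 2 vertices, so the decomposition has width 1, which upper-bounds the treewidth. Any graph with an edge has treewidth ≥ 1, and G has the edge e–d. The upper and lower bounds meet at 1, so that is the treewidth.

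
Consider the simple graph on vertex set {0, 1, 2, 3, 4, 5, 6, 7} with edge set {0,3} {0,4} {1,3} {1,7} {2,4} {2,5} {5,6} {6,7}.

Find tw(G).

2

A width-2 tree decomposition is:
Bags: B1 = {0, 1, 3}  B2 = {0, 1, 7}  B3 = {0, 6, 7}  B4 = {0, 5, 6}  B5 = {0, 2, 5}  B6 = {0, 2, 4}
Tree: B1–B2, B2–B3, B3–B4, B4–B5, B5–B6
The largest bag has 3 vertices, giving width 2; this decomposition certifies tw(G) ≤ 2. Since 0–3–1–7–6–5–2–4–0 is a cycle in G, G is not acyclic. Forests are exactly the graphs of treewidth ≤ 1, so tw(G) ≥ 2. Combining the bounds, tw(G) = 2.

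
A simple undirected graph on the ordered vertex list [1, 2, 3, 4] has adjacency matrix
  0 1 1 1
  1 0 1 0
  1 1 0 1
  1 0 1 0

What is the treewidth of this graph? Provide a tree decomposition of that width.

Treewidth 2.
One such decomposition:
Bags: B1 = {1, 2, 3}  B2 = {1, 3, 4}
Tree: B1–B2

Each bag holds 3 vertices, so the decomposition has width 2, which upper-bounds the treewidth. On the other hand G contains the 3-clique {1, 2, 3}. A clique must lie in a single bag of any decomposition, so no decomposition can have width below 2. Combining the bounds, tw(G) = 2.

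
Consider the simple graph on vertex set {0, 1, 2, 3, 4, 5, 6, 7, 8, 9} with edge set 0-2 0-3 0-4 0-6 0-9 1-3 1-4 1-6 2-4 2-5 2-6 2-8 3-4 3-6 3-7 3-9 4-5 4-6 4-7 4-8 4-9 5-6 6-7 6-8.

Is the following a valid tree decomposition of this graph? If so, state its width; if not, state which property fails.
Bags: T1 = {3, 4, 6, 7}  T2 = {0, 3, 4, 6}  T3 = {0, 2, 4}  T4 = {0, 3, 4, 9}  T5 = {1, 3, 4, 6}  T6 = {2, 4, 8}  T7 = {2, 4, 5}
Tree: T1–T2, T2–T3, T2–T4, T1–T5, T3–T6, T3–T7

No — edge (6,2) lies in no bag.

A tree decomposition must satisfy three properties: every vertex lies in some bag; for every edge, both endpoints lie together in some bag; and for every vertex, the bags containing it form a connected subtree. Here edge (6,2) lies in no bag, so the decomposition is invalid.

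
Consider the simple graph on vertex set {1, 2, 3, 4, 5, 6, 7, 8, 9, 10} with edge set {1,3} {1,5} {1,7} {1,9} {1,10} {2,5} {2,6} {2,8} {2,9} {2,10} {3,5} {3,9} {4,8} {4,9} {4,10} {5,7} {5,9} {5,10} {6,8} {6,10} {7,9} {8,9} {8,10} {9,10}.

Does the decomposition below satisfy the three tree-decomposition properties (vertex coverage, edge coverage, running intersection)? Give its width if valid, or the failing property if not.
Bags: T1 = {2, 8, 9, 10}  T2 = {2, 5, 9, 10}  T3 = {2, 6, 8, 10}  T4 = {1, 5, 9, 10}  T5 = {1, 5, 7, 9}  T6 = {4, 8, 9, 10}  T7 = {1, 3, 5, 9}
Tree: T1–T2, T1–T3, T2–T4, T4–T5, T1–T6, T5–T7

Vertex coverage: the bags together contain {1, 2, 3, 4, 5, 6, 7, 8, 9, 10}, the full vertex set. Edge coverage: each edge of G has both endpoints in at least one bag. Running intersection: for every vertex, the bags containing it form a connected subtree. All three properties hold, so this is a valid tree decomposition of width max|bag| − 1 = 3, and hence tw(G) ≤ 3.

Yes; width 3.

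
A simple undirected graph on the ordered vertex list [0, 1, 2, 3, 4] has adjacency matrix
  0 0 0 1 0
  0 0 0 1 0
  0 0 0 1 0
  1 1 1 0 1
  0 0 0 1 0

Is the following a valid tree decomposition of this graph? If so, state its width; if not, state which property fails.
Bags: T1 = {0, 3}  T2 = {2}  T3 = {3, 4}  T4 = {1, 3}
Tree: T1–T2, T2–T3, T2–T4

No — edge (3,2) lies in no bag.

A tree decomposition must satisfy three properties: every vertex lies in some bag; for every edge, both endpoints lie together in some bag; and for every vertex, the bags containing it form a connected subtree. Here edge (3,2) lies in no bag, so the decomposition is invalid.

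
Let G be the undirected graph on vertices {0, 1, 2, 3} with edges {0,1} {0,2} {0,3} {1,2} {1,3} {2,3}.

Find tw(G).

3

A width-3 tree decomposition is:
Bags: B1 = {0, 1, 2, 3}
Tree: (single bag)
A single bag containing all 4 vertices is trivially a valid decomposition of width 3. On the other hand G contains the 4-clique {0, 1, 2, 3}. A clique must lie in a single bag of any decomposition, so no decomposition can have width below 3. Hence tw(G) = 3 exactly.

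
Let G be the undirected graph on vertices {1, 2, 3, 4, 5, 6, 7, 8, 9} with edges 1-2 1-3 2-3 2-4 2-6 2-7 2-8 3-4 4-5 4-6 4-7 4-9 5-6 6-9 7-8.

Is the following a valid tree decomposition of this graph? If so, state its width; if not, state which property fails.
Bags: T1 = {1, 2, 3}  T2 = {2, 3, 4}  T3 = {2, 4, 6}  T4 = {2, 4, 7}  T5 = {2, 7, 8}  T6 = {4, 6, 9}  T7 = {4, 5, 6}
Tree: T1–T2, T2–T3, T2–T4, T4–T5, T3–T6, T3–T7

Vertex coverage: the bags together contain {1, 2, 3, 4, 5, 6, 7, 8, 9}, the full vertex set. Edge coverage: each edge of G has both endpoints in at least one bag. Running intersection: for every vertex, the bags containing it form a connected subtree. All three properties hold, so this is a valid tree decomposition of width max|bag| − 1 = 2, and hence tw(G) ≤ 2.

Yes; width 2.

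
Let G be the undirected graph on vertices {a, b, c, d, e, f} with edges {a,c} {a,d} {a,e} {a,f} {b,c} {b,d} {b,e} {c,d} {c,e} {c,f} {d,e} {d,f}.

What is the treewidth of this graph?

3

A width-3 tree decomposition is:
Bags: B1 = {a, c, d, e}  B2 = {a, c, d, f}  B3 = {b, c, d, e}
Tree: B1–B2, B1–B3
Each bag holds 4 vertices, so the decomposition has width 3, which upper-bounds the treewidth. For the lower bound, the 4 vertices {a, c, d, e} are pairwise adjacent, and any tree decomposition puts a clique entirely inside one bag — forcing width ≥ 3. Combining the bounds, tw(G) = 3.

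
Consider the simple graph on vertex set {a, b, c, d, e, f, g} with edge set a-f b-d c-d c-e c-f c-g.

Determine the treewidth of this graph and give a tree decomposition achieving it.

The largest bag has 2 vertices, giving width 1; this decomposition certifies tw(G) ≤ 1. Any graph with an edge has treewidth ≥ 1, and G has the edge c–d. Therefore the treewidth is 1.

Treewidth 1.
One such decomposition:
Bags: B1 = {c, d}  B2 = {c, f}  B3 = {a, f}  B4 = {c, e}  B5 = {c, g}  B6 = {b, d}
Tree: B1–B2, B2–B3, B1–B4, B4–B5, B1–B6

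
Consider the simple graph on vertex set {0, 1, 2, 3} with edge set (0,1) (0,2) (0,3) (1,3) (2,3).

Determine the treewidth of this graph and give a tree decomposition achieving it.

Treewidth 2.
One such decomposition:
Bags: B1 = {0, 1, 3}  B2 = {0, 2, 3}
Tree: B1–B2

Every bag has size at most 3, so the width is 3 − 1 = 2 and tw(G) ≤ 2. On the other hand G contains the 3-clique {0, 1, 3}. A clique must lie in a single bag of any decomposition, so no decomposition can have width below 2. Combining the bounds, tw(G) = 2.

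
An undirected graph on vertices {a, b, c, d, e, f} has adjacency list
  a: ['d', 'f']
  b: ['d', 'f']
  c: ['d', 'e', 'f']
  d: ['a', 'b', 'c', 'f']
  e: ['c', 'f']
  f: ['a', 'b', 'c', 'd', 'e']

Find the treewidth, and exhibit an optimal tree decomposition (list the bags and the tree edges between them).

Treewidth 2.
One optimal decomposition is:
Bags: B1 = {c, d, f}  B2 = {a, d, f}  B3 = {c, e, f}  B4 = {b, d, f}
Tree: B1–B2, B1–B3, B2–B4

The largest bag has 3 vertices, giving width 2; this decomposition certifies tw(G) ≤ 2. On the other hand G contains the 3-clique {c, d, f}. A clique must lie in a single bag of any decomposition, so no decomposition can have width below 2. Hence tw(G) = 2 exactly.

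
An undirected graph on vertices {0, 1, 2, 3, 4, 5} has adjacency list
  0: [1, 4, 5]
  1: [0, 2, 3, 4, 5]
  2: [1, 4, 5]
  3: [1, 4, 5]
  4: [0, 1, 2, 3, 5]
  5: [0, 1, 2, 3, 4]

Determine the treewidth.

A width-3 tree decomposition is:
Bags: B1 = {0, 1, 4, 5}  B2 = {1, 2, 4, 5}  B3 = {1, 3, 4, 5}
Tree: B1–B2, B1–B3
Every bag has size at most 4, so the width is 4 − 1 = 3 and tw(G) ≤ 3. On the other hand G contains the 4-clique {0, 1, 4, 5}. A clique must lie in a single bag of any decomposition, so no decomposition can have width below 3. The upper and lower bounds meet at 3, so that is the treewidth.

3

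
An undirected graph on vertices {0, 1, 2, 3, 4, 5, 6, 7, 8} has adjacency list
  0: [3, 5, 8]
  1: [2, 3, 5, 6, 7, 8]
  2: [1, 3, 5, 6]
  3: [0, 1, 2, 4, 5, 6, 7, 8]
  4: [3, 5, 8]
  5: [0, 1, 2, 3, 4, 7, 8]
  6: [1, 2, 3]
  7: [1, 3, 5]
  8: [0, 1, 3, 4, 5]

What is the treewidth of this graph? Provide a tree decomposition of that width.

Each bag holds 4 vertices, so the decomposition has width 3, which upper-bounds the treewidth. On the other hand G contains the 4-clique {0, 3, 5, 8}. A clique must lie in a single bag of any decomposition, so no decomposition can have width below 3. Hence tw(G) = 3 exactly.

Treewidth 3.
One optimal decomposition is:
Bags: B1 = {1, 2, 3, 6}  B2 = {1, 2, 3, 5}  B3 = {1, 3, 5, 8}  B4 = {1, 3, 5, 7}  B5 = {0, 3, 5, 8}  B6 = {3, 4, 5, 8}
Tree: B1–B2, B2–B3, B2–B4, B3–B5, B3–B6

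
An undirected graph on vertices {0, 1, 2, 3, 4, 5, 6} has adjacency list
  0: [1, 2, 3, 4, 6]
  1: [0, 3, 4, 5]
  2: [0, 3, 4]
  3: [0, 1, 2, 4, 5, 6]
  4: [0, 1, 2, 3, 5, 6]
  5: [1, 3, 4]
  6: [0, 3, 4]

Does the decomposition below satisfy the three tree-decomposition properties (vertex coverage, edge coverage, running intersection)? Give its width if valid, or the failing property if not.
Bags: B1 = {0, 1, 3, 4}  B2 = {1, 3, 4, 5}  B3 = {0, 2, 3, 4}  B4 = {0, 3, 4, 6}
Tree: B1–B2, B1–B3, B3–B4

Yes; width 3.

Every vertex of G appears in some bag (union = {0, 1, 2, 3, 4, 5, 6}); every edge is covered by a bag; and for each vertex v the set of bags containing v is connected in the bag tree. The decomposition is therefore valid. The largest bag has 4 vertices, so the width is 3.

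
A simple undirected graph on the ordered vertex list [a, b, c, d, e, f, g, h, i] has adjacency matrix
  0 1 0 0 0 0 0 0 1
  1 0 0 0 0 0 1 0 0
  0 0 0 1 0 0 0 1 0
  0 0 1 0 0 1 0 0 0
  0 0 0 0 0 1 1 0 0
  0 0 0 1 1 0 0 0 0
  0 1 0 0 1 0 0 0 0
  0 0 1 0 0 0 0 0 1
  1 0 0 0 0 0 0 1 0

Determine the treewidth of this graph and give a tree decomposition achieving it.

Treewidth 2.
Bags: B1 = {a, h, i}  B2 = {a, c, h}  B3 = {a, c, d}  B4 = {a, d, f}  B5 = {a, e, f}  B6 = {a, e, g}  B7 = {a, b, g}
Tree: B1–B2, B2–B3, B3–B4, B4–B5, B5–B6, B6–B7

Every bag has size at most 3, so the width is 3 − 1 = 2 and tw(G) ≤ 2. For the lower bound, G contains the cycle a–i–h–c–d–f–e–g–b–a, so G is not a forest; only forests have treewidth ≤ 1, hence tw(G) ≥ 2. Hence tw(G) = 2 exactly.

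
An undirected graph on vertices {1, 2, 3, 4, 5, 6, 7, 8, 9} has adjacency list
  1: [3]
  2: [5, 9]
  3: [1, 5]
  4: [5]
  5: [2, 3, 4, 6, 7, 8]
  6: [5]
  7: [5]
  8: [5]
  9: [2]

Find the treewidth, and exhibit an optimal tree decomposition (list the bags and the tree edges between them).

Every bag has size at most 2, so the width is 2 − 1 = 1 and tw(G) ≤ 1. Since G has at least one edge (e.g. 5–4), it is not an edgeless graph, so tw(G) ≥ 1. Therefore the treewidth is 1.

Treewidth 1.
One such decomposition:
Bags: B1 = {4, 5}  B2 = {5, 6}  B3 = {5, 8}  B4 = {5, 7}  B5 = {3, 5}  B6 = {2, 5}  B7 = {2, 9}  B8 = {1, 3}
Tree: B1–B2, B2–B3, B2–B4, B2–B5, B5–B6, B6–B7, B5–B8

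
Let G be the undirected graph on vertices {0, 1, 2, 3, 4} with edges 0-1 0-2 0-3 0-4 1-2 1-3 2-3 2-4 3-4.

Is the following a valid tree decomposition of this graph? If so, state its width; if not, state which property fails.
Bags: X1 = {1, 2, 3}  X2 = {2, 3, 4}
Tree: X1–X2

A tree decomposition must satisfy three properties: every vertex lies in some bag; for every edge, both endpoints lie together in some bag; and for every vertex, the bags containing it form a connected subtree. Here vertex 0 appears in no bag, so the decomposition is invalid.

No — vertex 0 appears in no bag.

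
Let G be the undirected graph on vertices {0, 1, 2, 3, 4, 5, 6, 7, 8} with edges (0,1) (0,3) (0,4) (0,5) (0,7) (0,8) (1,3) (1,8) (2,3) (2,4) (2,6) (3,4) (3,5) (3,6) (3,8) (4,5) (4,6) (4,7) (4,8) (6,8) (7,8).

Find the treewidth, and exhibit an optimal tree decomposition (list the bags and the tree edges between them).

Treewidth 3.
Bags: B1 = {0, 4, 7, 8}  B2 = {0, 3, 4, 8}  B3 = {3, 4, 6, 8}  B4 = {0, 1, 3, 8}  B5 = {2, 3, 4, 6}  B6 = {0, 3, 4, 5}
Tree: B1–B2, B2–B3, B2–B4, B3–B5, B2–B6

The largest bag has 4 vertices, giving width 3; this decomposition certifies tw(G) ≤ 3. Conversely, {0, 1, 3, 8} is a clique of size 4, and the vertices of any clique must share a bag in every tree decomposition; so some bag has ≥ 4 vertices and tw(G) ≥ 3. The upper and lower bounds meet at 3, so that is the treewidth.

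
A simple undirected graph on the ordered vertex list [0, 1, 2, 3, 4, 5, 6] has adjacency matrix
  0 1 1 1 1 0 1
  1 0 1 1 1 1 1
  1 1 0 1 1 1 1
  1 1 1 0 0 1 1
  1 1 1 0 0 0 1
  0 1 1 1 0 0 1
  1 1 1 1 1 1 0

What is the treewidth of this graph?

4

A width-4 tree decomposition is:
Bags: B1 = {0, 1, 2, 3, 6}  B2 = {0, 1, 2, 4, 6}  B3 = {1, 2, 3, 5, 6}
Tree: B1–B2, B1–B3
Each bag holds 5 vertices, so the decomposition has width 4, which upper-bounds the treewidth. Conversely, {0, 1, 2, 3, 6} is a clique of size 5, and the vertices of any clique must share a bag in every tree decomposition; so some bag has ≥ 5 vertices and tw(G) ≥ 4. Hence tw(G) = 4 exactly.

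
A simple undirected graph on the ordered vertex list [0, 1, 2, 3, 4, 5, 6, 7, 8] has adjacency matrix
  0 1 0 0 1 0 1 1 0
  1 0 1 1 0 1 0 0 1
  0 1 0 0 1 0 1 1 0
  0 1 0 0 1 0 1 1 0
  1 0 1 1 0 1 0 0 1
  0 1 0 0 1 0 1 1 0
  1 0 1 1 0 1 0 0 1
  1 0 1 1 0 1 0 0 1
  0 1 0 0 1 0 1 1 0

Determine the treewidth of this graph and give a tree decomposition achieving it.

Each bag holds 5 vertices, so the decomposition has width 4, which upper-bounds the treewidth. For the lower bound: the 5 vertex sets {4,8}, {0,1}, {2,7}, {6}, {3} are disjoint, each induces a connected subgraph, and every pair is joined by at least one edge of G. Contracting each set to a single vertex therefore yields K_{5} as a minor, and since treewidth is minor-monotone, tw(G) ≥ tw(K_{5}) = 4. Therefore the treewidth is 4.

Treewidth 4.
One such decomposition:
Bags: B1 = {1, 4, 6, 7, 8}  B2 = {0, 1, 4, 6, 7}  B3 = {1, 2, 4, 6, 7}  B4 = {1, 3, 4, 6, 7}  B5 = {1, 4, 5, 6, 7}
Tree: B1–B2, B2–B3, B3–B4, B4–B5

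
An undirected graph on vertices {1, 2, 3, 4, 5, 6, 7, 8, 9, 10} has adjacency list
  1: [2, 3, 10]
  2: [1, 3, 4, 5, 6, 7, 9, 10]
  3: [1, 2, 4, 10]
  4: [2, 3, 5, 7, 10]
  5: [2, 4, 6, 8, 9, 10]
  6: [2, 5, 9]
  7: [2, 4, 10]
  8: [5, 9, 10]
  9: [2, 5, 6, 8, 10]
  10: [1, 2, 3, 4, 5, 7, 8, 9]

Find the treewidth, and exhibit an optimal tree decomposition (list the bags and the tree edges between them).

The largest bag has 4 vertices, giving width 3; this decomposition certifies tw(G) ≤ 3. For the lower bound, the 4 vertices {5, 8, 9, 10} are pairwise adjacent, and any tree decomposition puts a clique entirely inside one bag — forcing width ≥ 3. Combining the bounds, tw(G) = 3.

Treewidth 3.
Bags: B1 = {2, 5, 9, 10}  B2 = {2, 4, 5, 10}  B3 = {2, 5, 6, 9}  B4 = {2, 3, 4, 10}  B5 = {1, 2, 3, 10}  B6 = {2, 4, 7, 10}  B7 = {5, 8, 9, 10}
Tree: B1–B2, B1–B3, B2–B4, B4–B5, B2–B6, B1–B7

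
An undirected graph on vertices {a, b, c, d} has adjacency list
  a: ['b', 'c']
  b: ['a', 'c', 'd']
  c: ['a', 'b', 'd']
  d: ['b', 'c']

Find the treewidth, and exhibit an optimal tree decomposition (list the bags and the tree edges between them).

Each bag holds 3 vertices, so the decomposition has width 2, which upper-bounds the treewidth. Conversely, {b, c, d} is a clique of size 3, and the vertices of any clique must share a bag in every tree decomposition; so some bag has ≥ 3 vertices and tw(G) ≥ 2. Combining the bounds, tw(G) = 2.

Treewidth 2.
Bags: B1 = {b, c, d}  B2 = {a, b, c}
Tree: B1–B2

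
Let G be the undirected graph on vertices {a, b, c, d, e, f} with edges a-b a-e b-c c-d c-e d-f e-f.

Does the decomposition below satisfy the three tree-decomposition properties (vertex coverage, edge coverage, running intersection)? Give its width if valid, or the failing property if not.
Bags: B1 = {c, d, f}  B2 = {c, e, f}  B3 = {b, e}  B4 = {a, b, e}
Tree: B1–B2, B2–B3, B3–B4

No — edge (c,b) lies in no bag.

A tree decomposition must satisfy three properties: every vertex lies in some bag; for every edge, both endpoints lie together in some bag; and for every vertex, the bags containing it form a connected subtree. Here edge (c,b) lies in no bag, so the decomposition is invalid.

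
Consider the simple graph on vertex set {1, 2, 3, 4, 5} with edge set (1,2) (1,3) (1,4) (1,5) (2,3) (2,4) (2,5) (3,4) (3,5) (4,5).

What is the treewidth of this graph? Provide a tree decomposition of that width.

Treewidth 4.
One optimal decomposition is:
Bags: B1 = {1, 2, 3, 4, 5}
Tree: (single bag)

A single bag containing all 5 vertices is trivially a valid decomposition of width 4. On the other hand G contains the 5-clique {1, 2, 3, 4, 5}. A clique must lie in a single bag of any decomposition, so no decomposition can have width below 4. Combining the bounds, tw(G) = 4.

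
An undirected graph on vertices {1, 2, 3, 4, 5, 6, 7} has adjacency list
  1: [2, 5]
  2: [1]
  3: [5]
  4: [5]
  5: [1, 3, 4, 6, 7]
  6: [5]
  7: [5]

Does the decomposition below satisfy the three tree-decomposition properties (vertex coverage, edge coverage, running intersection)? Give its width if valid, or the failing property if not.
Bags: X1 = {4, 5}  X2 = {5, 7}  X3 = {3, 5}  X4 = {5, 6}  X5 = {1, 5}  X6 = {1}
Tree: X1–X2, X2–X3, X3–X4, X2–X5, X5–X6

No — vertex 2 appears in no bag.

A tree decomposition must satisfy three properties: every vertex lies in some bag; for every edge, both endpoints lie together in some bag; and for every vertex, the bags containing it form a connected subtree. Here vertex 2 appears in no bag, so the decomposition is invalid.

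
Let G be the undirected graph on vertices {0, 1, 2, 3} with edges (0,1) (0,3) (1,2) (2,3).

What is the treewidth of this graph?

2

A width-2 tree decomposition is:
Bags: B1 = {0, 1, 3}  B2 = {1, 2, 3}
Tree: B1–B2
Each bag holds 3 vertices, so the decomposition has width 2, which upper-bounds the treewidth. Since 1–0–3–2–1 is a cycle in G, G is not acyclic. Forests are exactly the graphs of treewidth ≤ 1, so tw(G) ≥ 2. Therefore the treewidth is 2.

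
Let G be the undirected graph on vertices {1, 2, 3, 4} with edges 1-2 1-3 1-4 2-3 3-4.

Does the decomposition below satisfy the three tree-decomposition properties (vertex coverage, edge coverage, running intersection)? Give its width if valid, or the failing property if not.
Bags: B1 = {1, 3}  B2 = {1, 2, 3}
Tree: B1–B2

No — vertex 4 appears in no bag.

A tree decomposition must satisfy three properties: every vertex lies in some bag; for every edge, both endpoints lie together in some bag; and for every vertex, the bags containing it form a connected subtree. Here vertex 4 appears in no bag, so the decomposition is invalid.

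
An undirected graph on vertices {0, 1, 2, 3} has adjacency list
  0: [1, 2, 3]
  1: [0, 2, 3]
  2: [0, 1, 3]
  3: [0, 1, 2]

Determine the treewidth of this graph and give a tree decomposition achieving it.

Treewidth 3.
Bags: B1 = {0, 1, 2, 3}
Tree: (single bag)

With just one bag of size 4, the width is 4 − 1 = 3, so tw(G) ≤ 3. On the other hand G contains the 4-clique {0, 1, 2, 3}. A clique must lie in a single bag of any decomposition, so no decomposition can have width below 3. Therefore the treewidth is 3.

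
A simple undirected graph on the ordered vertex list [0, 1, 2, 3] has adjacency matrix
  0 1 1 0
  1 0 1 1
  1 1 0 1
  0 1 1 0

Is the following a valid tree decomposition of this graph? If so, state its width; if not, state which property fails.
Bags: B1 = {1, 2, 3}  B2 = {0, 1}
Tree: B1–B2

No — edge (2,0) lies in no bag.

A tree decomposition must satisfy three properties: every vertex lies in some bag; for every edge, both endpoints lie together in some bag; and for every vertex, the bags containing it form a connected subtree. Here edge (2,0) lies in no bag, so the decomposition is invalid.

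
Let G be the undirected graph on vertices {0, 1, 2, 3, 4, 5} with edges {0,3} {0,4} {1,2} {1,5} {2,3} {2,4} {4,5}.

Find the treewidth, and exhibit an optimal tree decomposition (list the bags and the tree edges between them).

The largest bag has 3 vertices, giving width 2; this decomposition certifies tw(G) ≤ 2. Since 0–3–2–4–0 is a cycle in G, G is not acyclic. Forests are exactly the graphs of treewidth ≤ 1, so tw(G) ≥ 2. The upper and lower bounds meet at 2, so that is the treewidth.

Treewidth 2.
One such decomposition:
Bags: B1 = {0, 3, 4}  B2 = {2, 3, 4}  B3 = {2, 4, 5}  B4 = {1, 2, 5}
Tree: B1–B2, B2–B3, B3–B4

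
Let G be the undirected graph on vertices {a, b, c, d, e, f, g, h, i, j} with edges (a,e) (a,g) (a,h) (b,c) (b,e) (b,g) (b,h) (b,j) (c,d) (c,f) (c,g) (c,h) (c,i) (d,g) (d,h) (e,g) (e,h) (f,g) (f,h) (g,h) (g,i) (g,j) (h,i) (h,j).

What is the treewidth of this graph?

3

A width-3 tree decomposition is:
Bags: B1 = {c, d, g, h}  B2 = {b, c, g, h}  B3 = {b, g, h, j}  B4 = {c, g, h, i}  B5 = {b, e, g, h}  B6 = {c, f, g, h}  B7 = {a, e, g, h}
Tree: B1–B2, B2–B3, B2–B4, B3–B5, B4–B6, B5–B7
Every bag has size at most 4, so the width is 4 − 1 = 3 and tw(G) ≤ 3. On the other hand G contains the 4-clique {b, g, h, j}. A clique must lie in a single bag of any decomposition, so no decomposition can have width below 3. The upper and lower bounds meet at 3, so that is the treewidth.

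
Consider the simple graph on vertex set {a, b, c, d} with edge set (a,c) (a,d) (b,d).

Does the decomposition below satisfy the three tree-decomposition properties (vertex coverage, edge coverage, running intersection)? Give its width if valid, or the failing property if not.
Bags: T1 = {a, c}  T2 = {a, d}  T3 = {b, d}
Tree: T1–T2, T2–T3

Yes; width 1.

Vertex coverage: the bags together contain {a, b, c, d}, the full vertex set. Edge coverage: each edge of G has both endpoints in at least one bag. Running intersection: for every vertex, the bags containing it form a connected subtree. All three properties hold, so this is a valid tree decomposition of width max|bag| − 1 = 1, and hence tw(G) ≤ 1.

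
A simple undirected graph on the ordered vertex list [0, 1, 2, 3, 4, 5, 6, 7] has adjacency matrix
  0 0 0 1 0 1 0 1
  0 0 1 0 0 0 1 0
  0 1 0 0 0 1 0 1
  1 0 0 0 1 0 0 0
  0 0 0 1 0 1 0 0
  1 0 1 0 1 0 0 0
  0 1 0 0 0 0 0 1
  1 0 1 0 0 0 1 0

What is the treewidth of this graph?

2

A width-2 tree decomposition is:
Bags: B1 = {3, 4, 5}  B2 = {0, 3, 5}  B3 = {0, 2, 5}  B4 = {0, 2, 7}  B5 = {1, 2, 7}  B6 = {1, 6, 7}
Tree: B1–B2, B2–B3, B3–B4, B4–B5, B5–B6
Every bag has size at most 3, so the width is 3 − 1 = 2 and tw(G) ≤ 2. The edges 4–3–0–5–4 form a cycle, so G is not a tree and its treewidth is at least 2. Combining the bounds, tw(G) = 2.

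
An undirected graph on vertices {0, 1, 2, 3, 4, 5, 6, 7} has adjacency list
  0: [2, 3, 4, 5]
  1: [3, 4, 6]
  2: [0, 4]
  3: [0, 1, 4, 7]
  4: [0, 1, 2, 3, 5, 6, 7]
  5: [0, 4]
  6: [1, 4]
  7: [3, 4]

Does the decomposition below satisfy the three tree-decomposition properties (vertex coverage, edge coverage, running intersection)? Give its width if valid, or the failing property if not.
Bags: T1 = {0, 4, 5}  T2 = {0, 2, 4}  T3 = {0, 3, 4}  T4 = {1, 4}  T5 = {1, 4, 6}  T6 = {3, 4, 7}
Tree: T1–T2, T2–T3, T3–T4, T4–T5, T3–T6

A tree decomposition must satisfy three properties: every vertex lies in some bag; for every edge, both endpoints lie together in some bag; and for every vertex, the bags containing it form a connected subtree. Here edge (3,1) lies in no bag, so the decomposition is invalid.

No — edge (3,1) lies in no bag.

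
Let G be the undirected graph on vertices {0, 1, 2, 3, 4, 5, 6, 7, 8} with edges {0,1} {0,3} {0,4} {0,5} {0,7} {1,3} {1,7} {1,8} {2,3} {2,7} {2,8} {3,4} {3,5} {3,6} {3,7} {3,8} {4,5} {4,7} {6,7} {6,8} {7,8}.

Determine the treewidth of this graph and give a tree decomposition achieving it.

Treewidth 3.
One optimal decomposition is:
Bags: B1 = {0, 3, 4, 7}  B2 = {0, 1, 3, 7}  B3 = {1, 3, 7, 8}  B4 = {3, 6, 7, 8}  B5 = {2, 3, 7, 8}  B6 = {0, 3, 4, 5}
Tree: B1–B2, B2–B3, B3–B4, B4–B5, B1–B6

Each bag holds 4 vertices, so the decomposition has width 3, which upper-bounds the treewidth. On the other hand G contains the 4-clique {0, 3, 4, 5}. A clique must lie in a single bag of any decomposition, so no decomposition can have width below 3. The upper and lower bounds meet at 3, so that is the treewidth.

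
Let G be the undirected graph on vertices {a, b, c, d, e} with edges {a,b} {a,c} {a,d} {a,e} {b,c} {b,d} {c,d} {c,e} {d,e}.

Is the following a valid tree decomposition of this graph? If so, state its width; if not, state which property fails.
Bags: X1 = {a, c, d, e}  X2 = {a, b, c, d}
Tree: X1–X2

Every vertex of G appears in some bag (union = {a, b, c, d, e}); every edge is covered by a bag; and for each vertex v the set of bags containing v is connected in the bag tree. The decomposition is therefore valid. The largest bag has 4 vertices, so the width is 3.

Yes; width 3.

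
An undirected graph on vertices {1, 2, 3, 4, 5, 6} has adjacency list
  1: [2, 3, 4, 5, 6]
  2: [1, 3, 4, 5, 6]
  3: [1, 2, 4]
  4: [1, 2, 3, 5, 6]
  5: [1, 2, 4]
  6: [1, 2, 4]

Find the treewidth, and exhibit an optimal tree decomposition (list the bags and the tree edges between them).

Every bag has size at most 4, so the width is 4 − 1 = 3 and tw(G) ≤ 3. On the other hand G contains the 4-clique {1, 2, 3, 4}. A clique must lie in a single bag of any decomposition, so no decomposition can have width below 3. Therefore the treewidth is 3.

Treewidth 3.
One optimal decomposition is:
Bags: B1 = {1, 2, 3, 4}  B2 = {1, 2, 4, 5}  B3 = {1, 2, 4, 6}
Tree: B1–B2, B1–B3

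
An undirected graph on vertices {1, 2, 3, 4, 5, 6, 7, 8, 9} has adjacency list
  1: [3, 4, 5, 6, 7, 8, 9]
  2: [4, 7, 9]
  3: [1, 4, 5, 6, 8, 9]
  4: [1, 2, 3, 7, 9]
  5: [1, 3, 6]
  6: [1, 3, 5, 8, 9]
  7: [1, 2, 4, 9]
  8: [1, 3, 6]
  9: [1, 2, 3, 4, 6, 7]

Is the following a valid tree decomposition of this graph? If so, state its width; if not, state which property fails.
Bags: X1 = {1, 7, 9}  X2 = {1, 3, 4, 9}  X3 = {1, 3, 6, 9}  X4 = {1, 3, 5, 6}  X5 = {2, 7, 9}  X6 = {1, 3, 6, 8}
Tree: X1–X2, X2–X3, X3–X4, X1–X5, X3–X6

A tree decomposition must satisfy three properties: every vertex lies in some bag; for every edge, both endpoints lie together in some bag; and for every vertex, the bags containing it form a connected subtree. Here edge (4,7) lies in no bag, so the decomposition is invalid.

No — edge (4,7) lies in no bag.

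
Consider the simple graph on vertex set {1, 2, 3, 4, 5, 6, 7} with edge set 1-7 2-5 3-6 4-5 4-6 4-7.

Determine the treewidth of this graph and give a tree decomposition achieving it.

Each bag holds 2 vertices, so the decomposition has width 1, which upper-bounds the treewidth. Any graph with an edge has treewidth ≥ 1, and G has the edge 7–4. Therefore the treewidth is 1.

Treewidth 1.
One such decomposition:
Bags: B1 = {4, 7}  B2 = {4, 5}  B3 = {2, 5}  B4 = {4, 6}  B5 = {1, 7}  B6 = {3, 6}
Tree: B1–B2, B2–B3, B1–B4, B1–B5, B4–B6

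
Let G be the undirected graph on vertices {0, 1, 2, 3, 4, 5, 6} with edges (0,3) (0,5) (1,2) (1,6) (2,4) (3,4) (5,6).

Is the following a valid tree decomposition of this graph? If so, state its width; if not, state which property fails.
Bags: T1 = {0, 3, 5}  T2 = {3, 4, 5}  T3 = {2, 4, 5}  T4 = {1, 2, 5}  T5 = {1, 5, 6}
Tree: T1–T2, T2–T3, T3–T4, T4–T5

Yes; width 2.

Checking the three conditions: (i) the bags cover all of {0, 1, 2, 3, 4, 5, 6}; (ii) for each edge, some bag contains both endpoints; (iii) the bags containing any fixed vertex form a subtree. All hold, so the decomposition is valid with width 3 − 1 = 2.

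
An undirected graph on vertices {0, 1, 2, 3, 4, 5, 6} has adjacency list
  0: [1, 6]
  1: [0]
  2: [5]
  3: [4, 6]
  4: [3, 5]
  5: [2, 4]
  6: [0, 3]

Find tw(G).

A width-1 tree decomposition is:
Bags: B1 = {0, 1}  B2 = {0, 6}  B3 = {3, 6}  B4 = {3, 4}  B5 = {4, 5}  B6 = {2, 5}
Tree: B1–B2, B2–B3, B3–B4, B4–B5, B5–B6
Every bag has size at most 2, so the width is 2 − 1 = 1 and tw(G) ≤ 1. Since G has at least one edge (e.g. 1–0), it is not an edgeless graph, so tw(G) ≥ 1. Combining the bounds, tw(G) = 1.

1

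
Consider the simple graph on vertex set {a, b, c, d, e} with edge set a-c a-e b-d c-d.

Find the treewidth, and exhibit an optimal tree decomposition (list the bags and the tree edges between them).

Each bag holds 2 vertices, so the decomposition has width 1, which upper-bounds the treewidth. Any graph with an edge has treewidth ≥ 1, and G has the edge e–a. Combining the bounds, tw(G) = 1.

Treewidth 1.
One such decomposition:
Bags: B1 = {a, e}  B2 = {a, c}  B3 = {c, d}  B4 = {b, d}
Tree: B1–B2, B2–B3, B3–B4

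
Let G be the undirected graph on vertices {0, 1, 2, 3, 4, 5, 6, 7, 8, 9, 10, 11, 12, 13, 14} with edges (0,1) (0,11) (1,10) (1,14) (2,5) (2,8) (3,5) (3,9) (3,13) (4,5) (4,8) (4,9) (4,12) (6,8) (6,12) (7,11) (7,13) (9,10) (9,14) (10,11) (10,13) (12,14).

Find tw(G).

A width-3 tree decomposition is:
Bags: B1 = {0, 7, 11, 13}  B2 = {0, 10, 11, 13}  B3 = {0, 1, 10, 13}  B4 = {1, 3, 10, 13}  B5 = {1, 3, 9, 10}  B6 = {1, 3, 9, 14}  B7 = {3, 5, 9, 14}  B8 = {4, 5, 9, 14}  B9 = {4, 5, 12, 14}  B10 = {2, 4, 5, 12}  B11 = {2, 4, 8, 12}  B12 = {2, 6, 8, 12}
Tree: B1–B2, B2–B3, B3–B4, B4–B5, B5–B6, B6–B7, B7–B8, B8–B9, B9–B10, B10–B11, B11–B12
Each bag holds 4 vertices, so the decomposition has width 3, which upper-bounds the treewidth. For the lower bound: the 4 vertex sets {0,7,11}, {13}, {10}, {1,3,9,14} are disjoint, each induces a connected subgraph, and every pair is joined by at least one edge of G. Contracting each set to a single vertex therefore yields K_{4} as a minor, and since treewidth is minor-monotone, tw(G) ≥ tw(K_{4}) = 3. Hence tw(G) = 3 exactly.

3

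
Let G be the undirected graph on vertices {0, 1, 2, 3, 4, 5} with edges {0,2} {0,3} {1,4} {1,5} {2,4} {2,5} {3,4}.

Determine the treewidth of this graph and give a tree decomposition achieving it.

Each bag holds 3 vertices, so the decomposition has width 2, which upper-bounds the treewidth. For the lower bound, G contains the cycle 0–3–4–2–0, so G is not a forest; only forests have treewidth ≤ 1, hence tw(G) ≥ 2. Therefore the treewidth is 2.

Treewidth 2.
One such decomposition:
Bags: B1 = {0, 2, 3}  B2 = {2, 3, 4}  B3 = {2, 4, 5}  B4 = {1, 4, 5}
Tree: B1–B2, B2–B3, B3–B4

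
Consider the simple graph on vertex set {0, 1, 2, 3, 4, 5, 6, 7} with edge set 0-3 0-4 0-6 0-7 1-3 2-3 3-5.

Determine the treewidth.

1

A width-1 tree decomposition is:
Bags: B1 = {0, 3}  B2 = {2, 3}  B3 = {1, 3}  B4 = {0, 4}  B5 = {0, 7}  B6 = {0, 6}  B7 = {3, 5}
Tree: B1–B2, B2–B3, B1–B4, B4–B5, B5–B6, B1–B7
Each bag holds 2 vertices, so the decomposition has width 1, which upper-bounds the treewidth. Any graph with an edge has treewidth ≥ 1, and G has the edge 3–0. Combining the bounds, tw(G) = 1.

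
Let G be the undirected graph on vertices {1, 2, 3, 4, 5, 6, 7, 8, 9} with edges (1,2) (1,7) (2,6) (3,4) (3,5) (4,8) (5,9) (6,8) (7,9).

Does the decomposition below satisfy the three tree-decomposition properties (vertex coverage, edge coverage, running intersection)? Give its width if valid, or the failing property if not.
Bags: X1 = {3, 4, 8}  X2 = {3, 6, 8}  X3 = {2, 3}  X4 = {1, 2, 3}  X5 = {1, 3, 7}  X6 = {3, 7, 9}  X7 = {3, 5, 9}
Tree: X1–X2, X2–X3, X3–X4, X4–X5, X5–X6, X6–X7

No — edge (6,2) lies in no bag.

A tree decomposition must satisfy three properties: every vertex lies in some bag; for every edge, both endpoints lie together in some bag; and for every vertex, the bags containing it form a connected subtree. Here edge (6,2) lies in no bag, so the decomposition is invalid.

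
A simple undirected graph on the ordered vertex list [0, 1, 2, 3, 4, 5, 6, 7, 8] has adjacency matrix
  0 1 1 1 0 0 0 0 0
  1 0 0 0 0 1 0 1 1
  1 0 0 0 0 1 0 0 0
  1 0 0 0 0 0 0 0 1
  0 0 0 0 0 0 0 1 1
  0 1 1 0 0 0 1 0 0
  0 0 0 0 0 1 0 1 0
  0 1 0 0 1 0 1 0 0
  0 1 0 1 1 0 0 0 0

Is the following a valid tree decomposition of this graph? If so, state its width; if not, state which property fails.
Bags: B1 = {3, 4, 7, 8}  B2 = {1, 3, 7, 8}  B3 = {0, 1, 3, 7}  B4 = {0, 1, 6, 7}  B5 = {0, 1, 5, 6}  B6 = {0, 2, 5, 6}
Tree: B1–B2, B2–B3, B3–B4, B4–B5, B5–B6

Yes; width 3.

Vertex coverage: the bags together contain {0, 1, 2, 3, 4, 5, 6, 7, 8}, the full vertex set. Edge coverage: each edge of G has both endpoints in at least one bag. Running intersection: for every vertex, the bags containing it form a connected subtree. All three properties hold, so this is a valid tree decomposition of width max|bag| − 1 = 3, and hence tw(G) ≤ 3.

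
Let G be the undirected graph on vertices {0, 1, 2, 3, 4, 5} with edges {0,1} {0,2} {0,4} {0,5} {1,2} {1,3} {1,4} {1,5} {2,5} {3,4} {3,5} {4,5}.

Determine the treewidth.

A width-3 tree decomposition is:
Bags: B1 = {0, 1, 4, 5}  B2 = {1, 3, 4, 5}  B3 = {0, 1, 2, 5}
Tree: B1–B2, B1–B3
Every bag has size at most 4, so the width is 4 − 1 = 3 and tw(G) ≤ 3. Conversely, {0, 1, 2, 5} is a clique of size 4, and the vertices of any clique must share a bag in every tree decomposition; so some bag has ≥ 4 vertices and tw(G) ≥ 3. Combining the bounds, tw(G) = 3.

3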